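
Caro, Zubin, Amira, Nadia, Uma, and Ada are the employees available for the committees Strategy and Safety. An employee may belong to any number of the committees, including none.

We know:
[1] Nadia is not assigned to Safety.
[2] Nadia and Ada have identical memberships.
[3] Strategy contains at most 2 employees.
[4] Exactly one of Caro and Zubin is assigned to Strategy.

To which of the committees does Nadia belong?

From (1): Nadia ∉ Safety.
(2): Ada matches Nadia: Ada ∉ Safety.
Suppose Nadia ∈ Strategy: no assignment then satisfies all the clues, so Nadia ∉ Strategy.

Nadia: none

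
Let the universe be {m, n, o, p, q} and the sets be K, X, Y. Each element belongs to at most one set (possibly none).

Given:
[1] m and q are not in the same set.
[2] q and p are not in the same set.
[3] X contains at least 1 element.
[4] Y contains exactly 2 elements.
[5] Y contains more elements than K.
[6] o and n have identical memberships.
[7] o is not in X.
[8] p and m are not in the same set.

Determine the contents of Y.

Y = {n, o}

From (7): o ∉ X.
(6): n matches o: n ∉ X.
Suppose m ∈ Y: no assignment then satisfies all the clues, so m ∉ Y.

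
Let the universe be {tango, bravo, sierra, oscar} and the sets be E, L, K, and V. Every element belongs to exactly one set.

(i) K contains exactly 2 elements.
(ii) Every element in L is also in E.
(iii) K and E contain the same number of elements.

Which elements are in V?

V = {}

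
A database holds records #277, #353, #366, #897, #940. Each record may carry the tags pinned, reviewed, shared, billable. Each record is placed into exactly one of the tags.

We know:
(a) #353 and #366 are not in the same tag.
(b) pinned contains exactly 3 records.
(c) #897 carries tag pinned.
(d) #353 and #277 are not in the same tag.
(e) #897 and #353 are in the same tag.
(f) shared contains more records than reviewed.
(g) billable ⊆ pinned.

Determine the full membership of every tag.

pinned = {#353, #897, #940}; reviewed = {}; shared = {#277, #366}; billable = {}

From (c): #897 ∈ pinned.
(e): #353 matches #897: #353 ∈ pinned.
(a): #366 ∉ pinned.
(d): #277 ∉ pinned.
(g) contrapositive: #277 ∉ billable.
(g) contrapositive: #366 ∉ billable.
(b): only 3 candidates remain for pinned, so all are in.
Suppose #277 ∈ reviewed: no assignment then satisfies all the clues, so #277 ∉ reviewed.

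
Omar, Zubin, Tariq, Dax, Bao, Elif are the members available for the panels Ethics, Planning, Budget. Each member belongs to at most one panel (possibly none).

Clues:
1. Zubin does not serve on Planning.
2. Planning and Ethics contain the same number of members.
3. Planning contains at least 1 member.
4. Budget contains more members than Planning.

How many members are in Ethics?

1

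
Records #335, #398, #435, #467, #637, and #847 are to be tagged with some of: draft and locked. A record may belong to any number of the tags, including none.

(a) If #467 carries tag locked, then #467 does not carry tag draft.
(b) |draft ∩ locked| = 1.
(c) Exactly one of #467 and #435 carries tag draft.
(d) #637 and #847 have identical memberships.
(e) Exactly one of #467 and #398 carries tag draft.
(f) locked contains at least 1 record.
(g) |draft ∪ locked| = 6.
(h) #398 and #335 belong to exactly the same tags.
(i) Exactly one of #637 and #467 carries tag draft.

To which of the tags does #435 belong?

#435: draft, locked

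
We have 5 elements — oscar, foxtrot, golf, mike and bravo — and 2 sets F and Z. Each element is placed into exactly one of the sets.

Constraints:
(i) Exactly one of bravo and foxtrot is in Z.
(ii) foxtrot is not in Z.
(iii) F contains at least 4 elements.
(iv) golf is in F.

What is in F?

From (ii): foxtrot ∉ Z.
From (iv): golf ∈ F.
(i) (exactly one): bravo ∈ Z.
(iii): only 4 candidates remain for F, so all are in.

F = {foxtrot, golf, mike, oscar}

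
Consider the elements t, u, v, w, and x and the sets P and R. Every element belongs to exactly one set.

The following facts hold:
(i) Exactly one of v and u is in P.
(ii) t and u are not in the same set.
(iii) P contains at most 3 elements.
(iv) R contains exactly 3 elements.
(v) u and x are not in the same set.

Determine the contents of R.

R = {t, v, x}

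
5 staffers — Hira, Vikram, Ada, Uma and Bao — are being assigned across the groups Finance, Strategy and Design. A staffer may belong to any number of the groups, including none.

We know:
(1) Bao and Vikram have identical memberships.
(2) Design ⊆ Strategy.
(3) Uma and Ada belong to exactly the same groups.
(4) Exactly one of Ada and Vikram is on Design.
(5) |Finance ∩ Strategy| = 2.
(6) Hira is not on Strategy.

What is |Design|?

2

From (6): Hira ∉ Strategy.
(2) contrapositive: Hira ∉ Design.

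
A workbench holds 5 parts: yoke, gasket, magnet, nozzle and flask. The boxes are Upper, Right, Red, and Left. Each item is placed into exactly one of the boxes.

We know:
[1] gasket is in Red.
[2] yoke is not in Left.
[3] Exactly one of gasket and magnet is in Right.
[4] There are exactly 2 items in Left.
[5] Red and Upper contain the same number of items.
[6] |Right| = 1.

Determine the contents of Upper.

Upper = {yoke}

From (1): gasket ∈ Red.
From (2): yoke ∉ Left.
(3) (exactly one): magnet ∈ Right.
(4): only 2 candidates remain for Left, so all are in.
(6): Right already has 1, so the rest are out.
Suppose yoke ∉ Upper: no assignment then satisfies all the clues, so yoke ∈ Upper.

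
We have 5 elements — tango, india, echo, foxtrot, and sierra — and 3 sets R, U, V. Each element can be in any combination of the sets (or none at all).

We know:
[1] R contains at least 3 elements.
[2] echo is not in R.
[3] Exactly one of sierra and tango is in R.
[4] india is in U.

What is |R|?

3

From (2): echo ∉ R.
From (4): india ∈ U.
Suppose india ∉ R: no assignment then satisfies all the clues, so india ∈ R.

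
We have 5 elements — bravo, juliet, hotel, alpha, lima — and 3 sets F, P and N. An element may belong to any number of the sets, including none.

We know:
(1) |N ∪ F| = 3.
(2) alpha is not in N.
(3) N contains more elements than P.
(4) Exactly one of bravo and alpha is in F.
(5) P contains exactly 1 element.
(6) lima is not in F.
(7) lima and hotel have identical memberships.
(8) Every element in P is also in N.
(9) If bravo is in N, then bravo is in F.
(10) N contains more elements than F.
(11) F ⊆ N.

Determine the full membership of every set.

F = {bravo}; P = {bravo}; N = {bravo, hotel, lima}

From (2): alpha ∉ N.
From (6): lima ∉ F.
(7): hotel matches lima: hotel ∉ F.
(8) contrapositive: alpha ∉ P.
(11) contrapositive: alpha ∉ F.
(4) (exactly one): bravo ∈ F.
(11) with bravo ∈ F: bravo ∈ N.
Suppose bravo ∉ P: no assignment then satisfies all the clues, so bravo ∈ P.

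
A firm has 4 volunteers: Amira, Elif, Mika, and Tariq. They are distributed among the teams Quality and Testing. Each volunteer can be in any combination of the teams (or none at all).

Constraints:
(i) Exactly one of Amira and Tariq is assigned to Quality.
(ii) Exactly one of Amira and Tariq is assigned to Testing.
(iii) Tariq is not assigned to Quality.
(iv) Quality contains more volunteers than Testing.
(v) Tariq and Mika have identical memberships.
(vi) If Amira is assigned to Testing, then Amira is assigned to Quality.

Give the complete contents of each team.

Quality = {Amira, Elif}; Testing = {Amira}

From (iii): Tariq ∉ Quality.
(i) (exactly one): Amira ∈ Quality.
(v): Mika matches Tariq: Mika ∉ Quality.
Suppose Amira ∉ Testing: no assignment then satisfies all the clues, so Amira ∈ Testing.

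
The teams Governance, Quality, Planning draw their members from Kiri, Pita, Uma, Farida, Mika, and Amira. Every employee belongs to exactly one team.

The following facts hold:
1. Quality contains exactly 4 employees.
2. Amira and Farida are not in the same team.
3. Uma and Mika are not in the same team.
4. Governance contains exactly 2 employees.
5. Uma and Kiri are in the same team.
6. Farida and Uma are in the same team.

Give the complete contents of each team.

Governance = {Amira, Mika}; Quality = {Farida, Kiri, Pita, Uma}; Planning = {}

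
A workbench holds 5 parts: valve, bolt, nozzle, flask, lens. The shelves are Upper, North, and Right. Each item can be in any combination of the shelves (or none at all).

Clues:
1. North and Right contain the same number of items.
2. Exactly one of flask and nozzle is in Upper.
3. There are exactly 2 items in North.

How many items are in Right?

2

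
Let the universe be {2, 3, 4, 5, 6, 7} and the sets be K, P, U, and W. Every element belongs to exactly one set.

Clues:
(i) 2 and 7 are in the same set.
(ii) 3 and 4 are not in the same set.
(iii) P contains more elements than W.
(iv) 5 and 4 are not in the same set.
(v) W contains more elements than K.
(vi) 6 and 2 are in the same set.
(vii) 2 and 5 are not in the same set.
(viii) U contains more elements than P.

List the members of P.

P = {3, 5}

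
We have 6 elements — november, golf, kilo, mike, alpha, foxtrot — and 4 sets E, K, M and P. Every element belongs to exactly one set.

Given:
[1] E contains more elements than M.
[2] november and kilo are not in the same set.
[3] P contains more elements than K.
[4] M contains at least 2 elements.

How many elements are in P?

1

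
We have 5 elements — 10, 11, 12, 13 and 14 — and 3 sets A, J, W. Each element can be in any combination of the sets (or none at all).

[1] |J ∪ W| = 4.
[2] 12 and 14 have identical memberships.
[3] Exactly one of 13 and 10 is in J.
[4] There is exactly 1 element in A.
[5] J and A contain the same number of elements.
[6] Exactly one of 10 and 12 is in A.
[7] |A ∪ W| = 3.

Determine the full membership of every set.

A = {10}; J = {13}; W = {10, 12, 14}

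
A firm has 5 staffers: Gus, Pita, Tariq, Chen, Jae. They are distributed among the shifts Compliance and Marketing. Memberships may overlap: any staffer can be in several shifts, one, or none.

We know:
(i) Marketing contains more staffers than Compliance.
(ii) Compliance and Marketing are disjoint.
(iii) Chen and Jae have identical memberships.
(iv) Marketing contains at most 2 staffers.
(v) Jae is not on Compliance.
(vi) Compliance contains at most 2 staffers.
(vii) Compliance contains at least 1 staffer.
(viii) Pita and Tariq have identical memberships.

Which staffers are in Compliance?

Compliance = {Gus}

From (v): Jae ∉ Compliance.
(iii): Chen matches Jae: Chen ∉ Compliance.
Suppose Gus ∉ Compliance: no assignment then satisfies all the clues, so Gus ∈ Compliance.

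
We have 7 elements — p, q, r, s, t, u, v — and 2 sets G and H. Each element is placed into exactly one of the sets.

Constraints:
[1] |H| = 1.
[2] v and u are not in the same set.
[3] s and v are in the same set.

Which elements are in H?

H = {u}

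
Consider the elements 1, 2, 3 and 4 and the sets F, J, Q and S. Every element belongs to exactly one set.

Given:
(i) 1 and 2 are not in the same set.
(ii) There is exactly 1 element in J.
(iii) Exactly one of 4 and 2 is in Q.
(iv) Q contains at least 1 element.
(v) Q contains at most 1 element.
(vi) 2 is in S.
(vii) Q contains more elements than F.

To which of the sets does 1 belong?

1: J

From (vi): 2 ∈ S.
(i): 1 ∉ S.
(iii) (exactly one): 4 ∈ Q.
(v): Q already has 1, so the rest are out.
Suppose 1 ∈ F: no assignment then satisfies all the clues, so 1 ∉ F.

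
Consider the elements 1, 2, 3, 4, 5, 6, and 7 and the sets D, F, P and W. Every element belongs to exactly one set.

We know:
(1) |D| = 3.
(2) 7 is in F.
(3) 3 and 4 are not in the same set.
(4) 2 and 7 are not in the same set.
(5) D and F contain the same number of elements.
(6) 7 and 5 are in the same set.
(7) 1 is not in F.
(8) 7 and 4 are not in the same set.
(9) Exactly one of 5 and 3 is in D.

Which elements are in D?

D = {1, 2, 3}

From (2): 7 ∈ F.
From (7): 1 ∉ F.
(4): 2 ∉ F.
(6): 5 matches 7: 5 ∉ D.
(6): 5 matches 7: 5 ∈ F.
(8): 4 ∉ F.
(9) (exactly one): 3 ∈ D.
(3): 4 ∉ D.
Suppose 1 ∉ D: no assignment then satisfies all the clues, so 1 ∈ D.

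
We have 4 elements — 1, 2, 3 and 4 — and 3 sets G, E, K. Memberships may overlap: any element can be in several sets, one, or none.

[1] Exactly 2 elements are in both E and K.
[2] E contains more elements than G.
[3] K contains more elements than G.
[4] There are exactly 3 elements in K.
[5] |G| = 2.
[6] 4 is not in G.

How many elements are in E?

3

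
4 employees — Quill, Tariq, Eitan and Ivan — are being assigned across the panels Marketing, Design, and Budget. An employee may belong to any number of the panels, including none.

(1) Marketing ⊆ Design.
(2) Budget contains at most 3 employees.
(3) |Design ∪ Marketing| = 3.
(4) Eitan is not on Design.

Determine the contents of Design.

Design = {Ivan, Quill, Tariq}

From (4): Eitan ∉ Design.
(1) contrapositive: Eitan ∉ Marketing.
Suppose Quill ∉ Design: no assignment then satisfies all the clues, so Quill ∈ Design.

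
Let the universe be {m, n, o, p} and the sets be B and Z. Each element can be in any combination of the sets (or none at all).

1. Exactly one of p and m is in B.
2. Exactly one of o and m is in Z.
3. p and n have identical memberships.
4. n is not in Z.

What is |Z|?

1

From (4): n ∉ Z.
(3): p matches n: p ∉ Z.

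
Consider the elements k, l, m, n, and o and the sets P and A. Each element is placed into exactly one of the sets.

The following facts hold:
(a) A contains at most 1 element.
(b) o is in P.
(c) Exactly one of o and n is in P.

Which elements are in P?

From (b): o ∈ P.
(c) (exactly one): n ∉ P.
Only one set left: n ∈ A.
(a): A already has 1, so the rest are out.
Only one set left: k ∈ P.
Only one set left: l ∈ P.
Only one set left: m ∈ P.

P = {k, l, m, o}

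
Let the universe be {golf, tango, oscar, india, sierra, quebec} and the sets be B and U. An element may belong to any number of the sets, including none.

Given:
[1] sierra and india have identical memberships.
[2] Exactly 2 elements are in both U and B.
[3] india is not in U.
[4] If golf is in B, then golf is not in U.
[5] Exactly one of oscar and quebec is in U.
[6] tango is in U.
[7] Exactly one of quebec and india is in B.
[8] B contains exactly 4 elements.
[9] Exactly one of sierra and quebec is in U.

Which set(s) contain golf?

golf: B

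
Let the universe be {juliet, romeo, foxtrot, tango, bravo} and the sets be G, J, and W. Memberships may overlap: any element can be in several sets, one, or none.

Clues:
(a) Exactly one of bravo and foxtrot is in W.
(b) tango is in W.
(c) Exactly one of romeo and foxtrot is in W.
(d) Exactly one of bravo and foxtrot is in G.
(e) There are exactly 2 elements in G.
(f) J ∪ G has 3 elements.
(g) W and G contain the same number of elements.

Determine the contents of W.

W = {foxtrot, tango}

From (b): tango ∈ W.
Suppose juliet ∈ W: no assignment then satisfies all the clues, so juliet ∉ W.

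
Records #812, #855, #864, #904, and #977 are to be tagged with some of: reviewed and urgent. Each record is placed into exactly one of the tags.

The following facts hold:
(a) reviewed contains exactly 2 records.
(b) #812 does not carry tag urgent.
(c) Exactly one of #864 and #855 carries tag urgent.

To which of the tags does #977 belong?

#977: urgent

From (b): #812 ∉ urgent.
Only one tag left: #812 ∈ reviewed.
Suppose #977 ∈ reviewed: no assignment then satisfies all the clues, so #977 ∉ reviewed.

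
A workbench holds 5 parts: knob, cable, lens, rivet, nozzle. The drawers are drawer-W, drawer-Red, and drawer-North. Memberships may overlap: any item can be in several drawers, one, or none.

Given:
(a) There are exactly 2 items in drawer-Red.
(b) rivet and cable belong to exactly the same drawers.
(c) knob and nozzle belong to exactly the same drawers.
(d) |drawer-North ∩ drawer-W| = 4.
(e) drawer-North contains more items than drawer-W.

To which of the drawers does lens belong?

lens: drawer-North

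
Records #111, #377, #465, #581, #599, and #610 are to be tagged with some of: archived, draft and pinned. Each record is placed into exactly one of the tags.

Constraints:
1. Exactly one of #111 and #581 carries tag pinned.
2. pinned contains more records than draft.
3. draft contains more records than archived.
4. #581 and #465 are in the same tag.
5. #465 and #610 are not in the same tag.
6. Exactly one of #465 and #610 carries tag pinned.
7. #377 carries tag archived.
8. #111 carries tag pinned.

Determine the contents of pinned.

From (7): #377 ∈ archived.
From (8): #111 ∈ pinned.
(1) (exactly one): #581 ∉ pinned.
(4): #465 matches #581: #465 ∉ pinned.
(6) (exactly one): #610 ∈ pinned.
Suppose #599 ∉ pinned: no assignment then satisfies all the clues, so #599 ∈ pinned.

pinned = {#111, #599, #610}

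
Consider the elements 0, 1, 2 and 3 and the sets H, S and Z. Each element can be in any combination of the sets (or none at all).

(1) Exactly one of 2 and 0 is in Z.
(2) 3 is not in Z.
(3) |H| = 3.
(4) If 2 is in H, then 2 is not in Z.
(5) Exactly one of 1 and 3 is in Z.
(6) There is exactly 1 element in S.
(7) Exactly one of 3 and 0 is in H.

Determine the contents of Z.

From (2): 3 ∉ Z.
(5) (exactly one): 1 ∈ Z.
Suppose 0 ∉ Z: no assignment then satisfies all the clues, so 0 ∈ Z.

Z = {0, 1}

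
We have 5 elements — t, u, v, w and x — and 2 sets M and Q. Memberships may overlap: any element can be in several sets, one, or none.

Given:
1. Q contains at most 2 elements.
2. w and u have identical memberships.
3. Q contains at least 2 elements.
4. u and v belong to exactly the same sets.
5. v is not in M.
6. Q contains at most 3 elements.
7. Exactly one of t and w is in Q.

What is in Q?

Q = {t, x}

From (5): v ∉ M.
(4): u matches v: u ∉ M.
(2): w matches u: w ∉ M.
Suppose t ∉ Q: no assignment then satisfies all the clues, so t ∈ Q.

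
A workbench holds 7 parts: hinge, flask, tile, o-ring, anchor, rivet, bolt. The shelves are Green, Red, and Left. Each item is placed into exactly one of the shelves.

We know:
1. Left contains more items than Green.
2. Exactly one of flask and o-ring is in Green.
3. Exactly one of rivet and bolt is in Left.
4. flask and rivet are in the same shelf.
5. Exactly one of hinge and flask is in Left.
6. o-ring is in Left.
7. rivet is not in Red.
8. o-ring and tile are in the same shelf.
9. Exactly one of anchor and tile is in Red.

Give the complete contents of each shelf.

Green = {flask, rivet}; Red = {anchor}; Left = {bolt, hinge, o-ring, tile}

From (6): o-ring ∈ Left.
From (7): rivet ∉ Red.
(2) (exactly one): flask ∈ Green.
(4): rivet matches flask: rivet ∈ Green.
(5) (exactly one): hinge ∈ Left.
(8): tile matches o-ring: tile ∉ Green.
(8): tile matches o-ring: tile ∉ Red.
(8): tile matches o-ring: tile ∈ Left.
(9) (exactly one): anchor ∈ Red.
(3) (exactly one): bolt ∈ Left.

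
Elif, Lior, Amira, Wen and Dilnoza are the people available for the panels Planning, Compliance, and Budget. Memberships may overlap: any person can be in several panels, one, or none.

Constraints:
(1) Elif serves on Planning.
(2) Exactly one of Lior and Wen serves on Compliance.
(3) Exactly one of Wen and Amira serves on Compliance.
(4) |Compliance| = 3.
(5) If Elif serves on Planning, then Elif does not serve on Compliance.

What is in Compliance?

From (1): Elif ∈ Planning.
(5): Elif ∉ Compliance.
Suppose Lior ∉ Compliance: no assignment then satisfies all the clues, so Lior ∈ Compliance.

Compliance = {Amira, Dilnoza, Lior}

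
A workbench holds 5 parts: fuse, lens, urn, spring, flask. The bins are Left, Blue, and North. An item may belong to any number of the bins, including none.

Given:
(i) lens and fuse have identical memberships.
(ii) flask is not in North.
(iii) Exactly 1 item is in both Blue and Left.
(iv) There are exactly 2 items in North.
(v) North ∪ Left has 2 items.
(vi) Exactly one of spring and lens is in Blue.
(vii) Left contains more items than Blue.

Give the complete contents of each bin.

Left = {spring, urn}; Blue = {spring}; North = {spring, urn}

From (ii): flask ∉ North.
Suppose fuse ∈ Left: no assignment then satisfies all the clues, so fuse ∉ Left.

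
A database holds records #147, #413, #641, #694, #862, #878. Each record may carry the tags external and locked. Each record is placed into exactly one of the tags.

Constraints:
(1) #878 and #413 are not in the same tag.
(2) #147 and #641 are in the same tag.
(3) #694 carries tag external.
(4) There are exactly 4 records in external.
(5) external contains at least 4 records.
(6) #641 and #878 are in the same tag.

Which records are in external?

external = {#147, #641, #694, #878}

From (3): #694 ∈ external.
Suppose #147 ∉ external: no assignment then satisfies all the clues, so #147 ∈ external.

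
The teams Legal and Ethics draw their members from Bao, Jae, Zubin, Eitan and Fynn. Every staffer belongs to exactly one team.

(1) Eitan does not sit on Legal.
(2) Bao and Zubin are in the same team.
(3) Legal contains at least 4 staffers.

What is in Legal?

Legal = {Bao, Fynn, Jae, Zubin}

From (1): Eitan ∉ Legal.
(3): only 4 candidates remain for Legal, so all are in.
Only one team left: Eitan ∈ Ethics.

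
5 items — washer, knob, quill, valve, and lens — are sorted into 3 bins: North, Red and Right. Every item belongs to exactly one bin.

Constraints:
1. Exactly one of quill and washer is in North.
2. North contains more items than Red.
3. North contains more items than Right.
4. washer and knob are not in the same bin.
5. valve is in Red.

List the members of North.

North = {knob, lens, quill}

From (5): valve ∈ Red.
Suppose washer ∈ North: no assignment then satisfies all the clues, so washer ∉ North.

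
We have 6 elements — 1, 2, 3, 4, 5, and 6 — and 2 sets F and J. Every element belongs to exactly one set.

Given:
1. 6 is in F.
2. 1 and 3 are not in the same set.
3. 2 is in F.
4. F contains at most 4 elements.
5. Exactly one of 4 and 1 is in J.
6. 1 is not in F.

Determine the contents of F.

F = {2, 3, 4, 6}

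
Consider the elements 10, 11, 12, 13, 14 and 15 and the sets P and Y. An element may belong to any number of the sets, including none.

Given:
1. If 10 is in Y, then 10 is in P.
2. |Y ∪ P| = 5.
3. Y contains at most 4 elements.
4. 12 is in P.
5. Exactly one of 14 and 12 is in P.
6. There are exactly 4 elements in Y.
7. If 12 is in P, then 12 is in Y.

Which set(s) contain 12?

From (4): 12 ∈ P.
(5) (exactly one): 14 ∉ P.
(7): 12 ∈ Y.

12: P, Y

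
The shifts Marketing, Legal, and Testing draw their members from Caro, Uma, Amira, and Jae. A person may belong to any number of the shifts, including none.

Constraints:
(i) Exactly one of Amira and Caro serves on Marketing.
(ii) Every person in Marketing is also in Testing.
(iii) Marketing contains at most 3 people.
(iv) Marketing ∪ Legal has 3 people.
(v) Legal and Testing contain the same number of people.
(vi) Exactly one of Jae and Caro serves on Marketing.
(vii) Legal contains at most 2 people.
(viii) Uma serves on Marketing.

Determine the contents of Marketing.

Marketing = {Caro, Uma}

From (viii): Uma ∈ Marketing.
(ii) with Uma ∈ Marketing: Uma ∈ Testing.
Suppose Caro ∉ Marketing: no assignment then satisfies all the clues, so Caro ∈ Marketing.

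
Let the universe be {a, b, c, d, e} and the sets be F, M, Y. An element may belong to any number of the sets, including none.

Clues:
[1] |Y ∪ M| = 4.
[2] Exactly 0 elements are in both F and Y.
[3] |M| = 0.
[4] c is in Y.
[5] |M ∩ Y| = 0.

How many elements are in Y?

4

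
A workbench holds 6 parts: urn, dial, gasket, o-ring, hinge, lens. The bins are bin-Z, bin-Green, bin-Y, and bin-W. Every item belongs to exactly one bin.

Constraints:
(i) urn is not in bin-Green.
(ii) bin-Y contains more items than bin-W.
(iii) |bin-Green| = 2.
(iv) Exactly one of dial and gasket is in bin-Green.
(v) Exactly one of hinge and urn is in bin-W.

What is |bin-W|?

1

From (i): urn ∉ bin-Green.
Suppose dial ∈ bin-W: no assignment then satisfies all the clues, so dial ∉ bin-W.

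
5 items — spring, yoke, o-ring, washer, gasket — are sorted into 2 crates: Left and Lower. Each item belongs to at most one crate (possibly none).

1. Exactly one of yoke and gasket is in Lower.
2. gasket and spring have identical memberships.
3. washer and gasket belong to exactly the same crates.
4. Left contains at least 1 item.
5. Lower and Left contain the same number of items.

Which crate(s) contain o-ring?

o-ring: Left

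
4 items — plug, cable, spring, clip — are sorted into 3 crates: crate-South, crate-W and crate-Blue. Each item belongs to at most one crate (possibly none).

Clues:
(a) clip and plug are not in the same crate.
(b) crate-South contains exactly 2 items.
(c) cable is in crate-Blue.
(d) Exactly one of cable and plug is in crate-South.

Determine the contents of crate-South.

From (c): cable ∈ crate-Blue.
(d) (exactly one): plug ∈ crate-South.
(a): clip ∉ crate-South.
(b): only 2 candidates remain for crate-South, so all are in.

crate-South = {plug, spring}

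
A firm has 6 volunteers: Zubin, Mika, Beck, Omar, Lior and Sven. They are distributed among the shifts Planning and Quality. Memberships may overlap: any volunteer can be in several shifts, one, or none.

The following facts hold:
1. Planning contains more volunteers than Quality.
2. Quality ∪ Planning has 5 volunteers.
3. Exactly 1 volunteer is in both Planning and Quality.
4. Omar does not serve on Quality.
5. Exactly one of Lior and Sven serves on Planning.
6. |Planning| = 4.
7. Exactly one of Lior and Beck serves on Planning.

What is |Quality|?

2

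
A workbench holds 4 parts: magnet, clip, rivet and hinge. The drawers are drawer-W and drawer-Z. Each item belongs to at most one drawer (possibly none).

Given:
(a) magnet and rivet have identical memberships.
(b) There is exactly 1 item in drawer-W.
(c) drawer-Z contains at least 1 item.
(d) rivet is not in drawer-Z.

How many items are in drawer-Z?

1

From (d): rivet ∉ drawer-Z.
(a): magnet matches rivet: magnet ∉ drawer-Z.
Suppose magnet ∈ drawer-W: no assignment then satisfies all the clues, so magnet ∉ drawer-W.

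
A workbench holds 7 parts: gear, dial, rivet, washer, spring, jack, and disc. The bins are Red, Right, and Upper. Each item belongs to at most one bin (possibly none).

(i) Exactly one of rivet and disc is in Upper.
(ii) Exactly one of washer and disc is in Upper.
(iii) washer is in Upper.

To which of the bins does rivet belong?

From (iii): washer ∈ Upper.
(ii) (exactly one): disc ∉ Upper.
(i) (exactly one): rivet ∈ Upper.

rivet: Upper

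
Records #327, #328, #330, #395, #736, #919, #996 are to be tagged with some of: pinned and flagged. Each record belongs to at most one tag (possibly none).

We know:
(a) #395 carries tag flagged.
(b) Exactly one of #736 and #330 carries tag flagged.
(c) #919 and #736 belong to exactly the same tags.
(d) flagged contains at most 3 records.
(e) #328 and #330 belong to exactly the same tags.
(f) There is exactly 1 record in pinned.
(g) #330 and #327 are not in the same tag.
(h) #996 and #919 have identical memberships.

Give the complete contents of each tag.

From (a): #395 ∈ flagged.
Suppose #327 ∉ pinned: no assignment then satisfies all the clues, so #327 ∈ pinned.

pinned = {#327}; flagged = {#328, #330, #395}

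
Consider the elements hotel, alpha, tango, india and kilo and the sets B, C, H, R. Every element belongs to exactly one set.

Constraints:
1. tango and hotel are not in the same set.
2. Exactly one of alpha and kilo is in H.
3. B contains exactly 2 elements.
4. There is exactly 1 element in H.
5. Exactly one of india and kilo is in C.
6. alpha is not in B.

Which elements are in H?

H = {alpha}

From (6): alpha ∉ B.
Suppose hotel ∈ H: no assignment then satisfies all the clues, so hotel ∉ H.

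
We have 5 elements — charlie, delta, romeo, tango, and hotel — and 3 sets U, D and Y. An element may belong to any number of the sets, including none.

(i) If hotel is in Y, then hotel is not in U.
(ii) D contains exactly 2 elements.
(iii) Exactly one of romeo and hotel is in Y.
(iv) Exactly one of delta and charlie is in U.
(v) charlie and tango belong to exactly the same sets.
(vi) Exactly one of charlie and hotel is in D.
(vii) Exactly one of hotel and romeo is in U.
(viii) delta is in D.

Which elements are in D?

D = {delta, hotel}

From (viii): delta ∈ D.
Suppose charlie ∈ D: no assignment then satisfies all the clues, so charlie ∉ D.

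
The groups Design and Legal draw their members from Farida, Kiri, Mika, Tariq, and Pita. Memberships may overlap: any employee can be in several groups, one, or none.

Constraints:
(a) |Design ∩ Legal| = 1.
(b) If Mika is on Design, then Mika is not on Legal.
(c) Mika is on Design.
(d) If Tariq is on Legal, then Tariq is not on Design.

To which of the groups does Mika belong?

From (c): Mika ∈ Design.
(b): Mika ∉ Legal.

Mika: Design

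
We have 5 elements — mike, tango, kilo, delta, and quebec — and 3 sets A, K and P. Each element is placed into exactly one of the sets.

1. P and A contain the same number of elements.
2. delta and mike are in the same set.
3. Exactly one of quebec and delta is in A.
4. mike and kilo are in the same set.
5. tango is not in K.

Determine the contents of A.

A = {quebec}

From (5): tango ∉ K.
Suppose mike ∈ A: no assignment then satisfies all the clues, so mike ∉ A.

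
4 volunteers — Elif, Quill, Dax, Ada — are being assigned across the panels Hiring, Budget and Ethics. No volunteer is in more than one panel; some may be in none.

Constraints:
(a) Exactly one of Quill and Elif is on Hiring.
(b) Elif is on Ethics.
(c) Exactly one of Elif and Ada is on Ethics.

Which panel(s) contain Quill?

Quill: Hiring

From (b): Elif ∈ Ethics.
(a) (exactly one): Quill ∈ Hiring.
(c) (exactly one): Ada ∉ Ethics.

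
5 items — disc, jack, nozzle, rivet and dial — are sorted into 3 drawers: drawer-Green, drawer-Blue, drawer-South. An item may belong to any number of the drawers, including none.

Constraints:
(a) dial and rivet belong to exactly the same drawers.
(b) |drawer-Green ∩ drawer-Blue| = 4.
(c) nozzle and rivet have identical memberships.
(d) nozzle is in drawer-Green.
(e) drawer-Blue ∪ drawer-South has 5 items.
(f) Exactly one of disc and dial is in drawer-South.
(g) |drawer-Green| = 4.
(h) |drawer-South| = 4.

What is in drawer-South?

drawer-South = {dial, jack, nozzle, rivet}

From (d): nozzle ∈ drawer-Green.
(c): rivet matches nozzle: rivet ∈ drawer-Green.
(a): dial matches rivet: dial ∈ drawer-Green.
Suppose disc ∈ drawer-South: no assignment then satisfies all the clues, so disc ∉ drawer-South.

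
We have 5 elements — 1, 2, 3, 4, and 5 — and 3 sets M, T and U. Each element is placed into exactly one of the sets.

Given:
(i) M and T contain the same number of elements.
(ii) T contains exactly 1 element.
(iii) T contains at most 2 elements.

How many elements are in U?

3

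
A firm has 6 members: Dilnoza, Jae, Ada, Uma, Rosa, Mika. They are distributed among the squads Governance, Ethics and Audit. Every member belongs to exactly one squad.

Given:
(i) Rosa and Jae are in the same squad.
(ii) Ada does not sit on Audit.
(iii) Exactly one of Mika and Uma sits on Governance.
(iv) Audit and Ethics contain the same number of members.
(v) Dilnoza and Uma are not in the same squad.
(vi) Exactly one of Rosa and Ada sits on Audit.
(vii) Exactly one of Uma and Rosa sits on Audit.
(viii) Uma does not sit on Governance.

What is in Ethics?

Ethics = {Ada, Uma}

From (ii): Ada ∉ Audit.
From (viii): Uma ∉ Governance.
(iii) (exactly one): Mika ∈ Governance.
(vi) (exactly one): Rosa ∈ Audit.
(vii) (exactly one): Uma ∉ Audit.
Only one squad left: Uma ∈ Ethics.
(i): Jae matches Rosa: Jae ∉ Governance.
(i): Jae matches Rosa: Jae ∉ Ethics.
(i): Jae matches Rosa: Jae ∈ Audit.
(v): Dilnoza ∉ Ethics.
Suppose Ada ∉ Ethics: no assignment then satisfies all the clues, so Ada ∈ Ethics.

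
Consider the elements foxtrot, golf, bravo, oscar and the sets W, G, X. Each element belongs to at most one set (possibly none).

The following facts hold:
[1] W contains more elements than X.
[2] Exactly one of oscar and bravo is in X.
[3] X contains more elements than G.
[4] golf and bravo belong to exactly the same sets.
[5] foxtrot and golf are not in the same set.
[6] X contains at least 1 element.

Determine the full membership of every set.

W = {bravo, golf}; G = {}; X = {oscar}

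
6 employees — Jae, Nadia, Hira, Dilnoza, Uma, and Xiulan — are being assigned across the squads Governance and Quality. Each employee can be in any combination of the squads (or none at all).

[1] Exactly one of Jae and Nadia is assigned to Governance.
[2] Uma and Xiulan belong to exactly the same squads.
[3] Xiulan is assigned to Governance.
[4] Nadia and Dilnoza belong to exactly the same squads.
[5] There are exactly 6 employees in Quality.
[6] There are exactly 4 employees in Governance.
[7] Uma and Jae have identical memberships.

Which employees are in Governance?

Governance = {Hira, Jae, Uma, Xiulan}

From (3): Xiulan ∈ Governance.
(2): Uma matches Xiulan: Uma ∈ Governance.
(5): only 6 candidates remain for Quality, so all are in.
(7): Jae matches Uma: Jae ∈ Governance.
(1) (exactly one): Nadia ∉ Governance.
(4): Dilnoza matches Nadia: Dilnoza ∉ Governance.
(6): only 4 candidates remain for Governance, so all are in.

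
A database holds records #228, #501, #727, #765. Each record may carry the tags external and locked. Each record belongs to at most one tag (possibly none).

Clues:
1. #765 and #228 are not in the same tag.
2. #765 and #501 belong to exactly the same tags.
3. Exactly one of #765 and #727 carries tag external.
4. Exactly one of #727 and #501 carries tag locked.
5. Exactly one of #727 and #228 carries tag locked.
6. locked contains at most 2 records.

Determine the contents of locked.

locked = {#727}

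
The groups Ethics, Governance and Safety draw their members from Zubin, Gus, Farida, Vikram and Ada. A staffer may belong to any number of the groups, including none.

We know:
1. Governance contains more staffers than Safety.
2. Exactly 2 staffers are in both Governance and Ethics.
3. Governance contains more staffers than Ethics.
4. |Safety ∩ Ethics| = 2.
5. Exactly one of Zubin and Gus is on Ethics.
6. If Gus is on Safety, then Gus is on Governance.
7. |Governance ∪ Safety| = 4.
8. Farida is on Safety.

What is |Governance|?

4

From (8): Farida ∈ Safety.
Suppose Farida ∉ Governance: no assignment then satisfies all the clues, so Farida ∈ Governance.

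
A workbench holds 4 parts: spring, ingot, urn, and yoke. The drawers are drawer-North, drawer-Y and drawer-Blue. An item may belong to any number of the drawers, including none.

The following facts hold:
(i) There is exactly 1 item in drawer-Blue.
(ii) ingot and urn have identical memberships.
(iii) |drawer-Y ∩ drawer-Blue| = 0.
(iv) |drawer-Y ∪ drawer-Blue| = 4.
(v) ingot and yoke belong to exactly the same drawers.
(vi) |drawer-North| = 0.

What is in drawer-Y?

drawer-Y = {ingot, urn, yoke}

(vi): drawer-North already has 0, so the rest are out.
Suppose spring ∈ drawer-Y: no assignment then satisfies all the clues, so spring ∉ drawer-Y.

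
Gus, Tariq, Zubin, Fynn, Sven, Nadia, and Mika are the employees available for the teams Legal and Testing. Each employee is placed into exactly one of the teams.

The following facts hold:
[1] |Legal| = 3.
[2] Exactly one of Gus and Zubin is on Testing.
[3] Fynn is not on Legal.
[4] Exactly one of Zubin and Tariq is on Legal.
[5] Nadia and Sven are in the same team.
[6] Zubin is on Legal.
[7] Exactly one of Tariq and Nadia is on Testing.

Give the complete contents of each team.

Legal = {Nadia, Sven, Zubin}; Testing = {Fynn, Gus, Mika, Tariq}

From (3): Fynn ∉ Legal.
From (6): Zubin ∈ Legal.
(2) (exactly one): Gus ∈ Testing.
(4) (exactly one): Tariq ∉ Legal.
Only one team left: Tariq ∈ Testing.
Only one team left: Fynn ∈ Testing.
(7) (exactly one): Nadia ∉ Testing.
Only one team left: Nadia ∈ Legal.
(5): Sven matches Nadia: Sven ∈ Legal.
(1): Legal already has 3, so the rest are out.
Only one team left: Mika ∈ Testing.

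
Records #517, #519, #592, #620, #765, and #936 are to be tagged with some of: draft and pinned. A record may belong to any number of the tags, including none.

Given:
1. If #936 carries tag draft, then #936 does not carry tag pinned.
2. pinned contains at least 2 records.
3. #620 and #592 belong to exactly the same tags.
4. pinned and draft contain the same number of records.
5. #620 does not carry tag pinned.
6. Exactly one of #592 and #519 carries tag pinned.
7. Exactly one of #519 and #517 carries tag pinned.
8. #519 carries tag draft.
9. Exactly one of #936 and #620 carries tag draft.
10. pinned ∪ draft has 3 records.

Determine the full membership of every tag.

From (5): #620 ∉ pinned.
From (8): #519 ∈ draft.
(3): #592 matches #620: #592 ∉ pinned.
(6) (exactly one): #519 ∈ pinned.
(7) (exactly one): #517 ∉ pinned.
Suppose #517 ∈ draft: no assignment then satisfies all the clues, so #517 ∉ draft.

draft = {#519, #936}; pinned = {#519, #765}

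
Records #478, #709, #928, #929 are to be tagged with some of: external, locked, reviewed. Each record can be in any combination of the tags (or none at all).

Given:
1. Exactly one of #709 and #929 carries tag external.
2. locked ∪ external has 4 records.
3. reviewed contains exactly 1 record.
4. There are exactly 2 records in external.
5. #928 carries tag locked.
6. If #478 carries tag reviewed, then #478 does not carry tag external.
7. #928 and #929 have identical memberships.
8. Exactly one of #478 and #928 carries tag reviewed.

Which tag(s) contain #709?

#709: locked

From (5): #928 ∈ locked.
(7): #929 matches #928: #929 ∈ locked.
Suppose #709 ∈ external: no assignment then satisfies all the clues, so #709 ∉ external.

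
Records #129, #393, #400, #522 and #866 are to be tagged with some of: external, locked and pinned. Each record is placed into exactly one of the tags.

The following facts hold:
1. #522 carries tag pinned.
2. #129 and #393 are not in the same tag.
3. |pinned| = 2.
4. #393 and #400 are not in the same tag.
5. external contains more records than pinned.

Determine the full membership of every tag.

From (1): #522 ∈ pinned.
Suppose #129 ∉ external: no assignment then satisfies all the clues, so #129 ∈ external.

external = {#129, #400, #866}; locked = {}; pinned = {#393, #522}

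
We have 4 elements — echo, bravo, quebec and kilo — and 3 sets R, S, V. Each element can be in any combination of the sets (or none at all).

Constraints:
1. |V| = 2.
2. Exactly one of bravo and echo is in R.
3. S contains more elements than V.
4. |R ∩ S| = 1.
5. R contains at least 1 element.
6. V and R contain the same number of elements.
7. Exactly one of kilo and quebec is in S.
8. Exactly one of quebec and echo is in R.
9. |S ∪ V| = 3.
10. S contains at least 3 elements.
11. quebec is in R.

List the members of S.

S = {bravo, echo, kilo}

From (11): quebec ∈ R.
(8) (exactly one): echo ∉ R.
(2) (exactly one): bravo ∈ R.
Suppose echo ∉ S: no assignment then satisfies all the clues, so echo ∈ S.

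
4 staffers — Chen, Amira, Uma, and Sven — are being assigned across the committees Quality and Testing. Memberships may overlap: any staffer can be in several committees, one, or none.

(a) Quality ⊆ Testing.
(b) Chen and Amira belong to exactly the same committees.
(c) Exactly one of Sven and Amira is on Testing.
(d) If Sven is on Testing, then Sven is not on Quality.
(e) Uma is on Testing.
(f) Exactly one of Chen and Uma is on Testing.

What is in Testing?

From (e): Uma ∈ Testing.
(f) (exactly one): Chen ∉ Testing.
(a) contrapositive: Chen ∉ Quality.
(b): Amira matches Chen: Amira ∉ Quality.
(b): Amira matches Chen: Amira ∉ Testing.
(c) (exactly one): Sven ∈ Testing.
(d): Sven ∉ Quality.

Testing = {Sven, Uma}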